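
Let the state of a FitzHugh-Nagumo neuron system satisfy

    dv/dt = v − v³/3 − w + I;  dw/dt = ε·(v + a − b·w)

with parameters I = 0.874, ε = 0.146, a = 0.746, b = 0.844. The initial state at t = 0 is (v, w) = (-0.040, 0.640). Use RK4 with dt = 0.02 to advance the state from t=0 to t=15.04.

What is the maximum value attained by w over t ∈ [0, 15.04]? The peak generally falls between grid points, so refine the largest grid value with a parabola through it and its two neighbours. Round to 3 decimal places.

max w = 1.748

t=0.000: state=(-0.040, 0.640)
step 1 (dt=0.02): k1=(0.194, 0.024), k2=(0.196, 0.024), k3=(0.196, 0.024), k4=(0.197, 0.025); state += dt/6·(k1+2k2+2k3+k4)
t=0.020: state=(-0.036, 0.640)
t=0.040: state=(-0.032, 0.641)
t=0.060: state=(-0.028, 0.641)
continuing one RK4 step at a time; state shown every 25 steps (Δt=0.5):
t=0.500: state=(0.082, 0.656)
t=1.000: state=(0.268, 0.681)
t=1.500: state=(0.542, 0.722)
t=2.000: state=(0.896, 0.782)
t=2.500: state=(1.247, 0.865)
t=3.000: state=(1.479, 0.963)
t=3.500: state=(1.572, 1.067)
t=4.000: state=(1.582, 1.168)
t=4.500: state=(1.552, 1.262)
t=5.000: state=(1.504, 1.348)
t=5.500: state=(1.449, 1.425)
t=6.000: state=(1.389, 1.493)
t=6.500: state=(1.326, 1.553)
t=7.000: state=(1.259, 1.604)
t=7.500: state=(1.189, 1.648)
t=8.000: state=(1.114, 1.684)
t=8.500: state=(1.032, 1.712)
t=9.000: state=(0.941, 1.732)
t=9.500: state=(0.835, 1.744)
t=10.000: state=(0.708, 1.748)
t=10.500: state=(0.545, 1.741)
t=11.000: state=(0.320, 1.720)
t=11.500: state=(-0.013, 1.682)
t=12.000: state=(-0.522, 1.616)
t=12.500: state=(-1.175, 1.513)
t=13.000: state=(-1.664, 1.372)
t=13.500: state=(-1.834, 1.218)
t=14.000: state=(-1.843, 1.067)
t=14.500: state=(-1.803, 0.927)
t=15.000: state=(-1.750, 0.799)
t=15.040: state=(-1.746, 0.789)
largest grid value and its neighbours: w(9.900)=1.74784, w(9.920)=1.74785, w(9.940)=1.74785
parabola through these three points peaks at t≈9.923 with w≈1.74785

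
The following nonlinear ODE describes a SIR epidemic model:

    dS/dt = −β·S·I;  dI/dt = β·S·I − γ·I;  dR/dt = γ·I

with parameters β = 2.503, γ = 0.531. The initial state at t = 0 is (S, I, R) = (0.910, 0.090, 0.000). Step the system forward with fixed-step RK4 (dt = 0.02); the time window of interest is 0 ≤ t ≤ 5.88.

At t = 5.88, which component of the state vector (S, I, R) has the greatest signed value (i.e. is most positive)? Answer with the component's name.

t=0.000: state=(0.910, 0.090, 0.000)
step 1 (dt=0.02): k1=(-0.205, 0.157, 0.048), k2=(-0.208, 0.159, 0.049), k3=(-0.208, 0.160, 0.049), k4=(-0.211, 0.162, 0.049); state += dt/6·(k1+2k2+2k3+k4)
t=0.020: state=(0.906, 0.093, 0.001)
t=0.040: state=(0.902, 0.096, 0.002)
t=0.060: state=(0.897, 0.100, 0.003)
continuing one RK4 step at a time; state shown every 10 steps (Δt=0.2):
t=0.200: state=(0.862, 0.126, 0.011)
t=0.400: state=(0.801, 0.172, 0.027)
t=0.600: state=(0.725, 0.227, 0.048)
t=0.800: state=(0.637, 0.287, 0.076)
t=1.000: state=(0.544, 0.347, 0.109)
t=1.200: state=(0.451, 0.400, 0.149)
t=1.400: state=(0.365, 0.441, 0.194)
t=1.600: state=(0.291, 0.467, 0.242)
t=1.800: state=(0.229, 0.478, 0.293)
t=2.000: state=(0.180, 0.476, 0.343)
t=2.200: state=(0.143, 0.464, 0.393)
t=2.400: state=(0.113, 0.445, 0.442)
t=2.600: state=(0.091, 0.421, 0.488)
t=2.800: state=(0.074, 0.395, 0.531)
t=3.000: state=(0.062, 0.367, 0.571)
t=3.200: state=(0.052, 0.339, 0.609)
t=3.400: state=(0.044, 0.313, 0.644)
t=3.600: state=(0.038, 0.287, 0.675)
t=3.800: state=(0.033, 0.263, 0.705)
t=4.000: state=(0.029, 0.240, 0.731)
t=4.200: state=(0.026, 0.219, 0.756)
t=4.400: state=(0.023, 0.199, 0.778)
t=4.600: state=(0.021, 0.181, 0.798)
t=4.800: state=(0.019, 0.164, 0.816)
t=5.000: state=(0.018, 0.149, 0.833)
t=5.200: state=(0.017, 0.135, 0.848)
t=5.400: state=(0.016, 0.123, 0.862)
t=5.600: state=(0.015, 0.111, 0.874)
t=5.800: state=(0.014, 0.101, 0.885)
t=5.880: state=(0.014, 0.097, 0.889)
compare at T: S=0.014, I=0.097, R=0.889

largest component: R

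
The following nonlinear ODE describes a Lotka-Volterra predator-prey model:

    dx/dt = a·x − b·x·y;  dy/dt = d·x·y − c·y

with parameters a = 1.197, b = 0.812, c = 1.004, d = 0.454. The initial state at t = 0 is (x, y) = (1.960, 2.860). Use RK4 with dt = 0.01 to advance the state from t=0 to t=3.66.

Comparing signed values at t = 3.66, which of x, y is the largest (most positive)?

t=0.000: state=(1.960, 2.860)
step 1 (dt=0.01): k1=(-2.206, -0.326), k2=(-2.191, -0.341), k3=(-2.191, -0.341), k4=(-2.176, -0.355); state += dt/6·(k1+2k2+2k3+k4)
t=0.010: state=(1.938, 2.857)
t=0.020: state=(1.916, 2.853)
t=0.030: state=(1.895, 2.849)
continuing one RK4 step at a time; state shown every 20 steps (Δt=0.2):
t=0.200: state=(1.578, 2.745)
t=0.400: state=(1.302, 2.557)
t=0.600: state=(1.112, 2.333)
t=0.800: state=(0.986, 2.099)
t=1.000: state=(0.908, 1.870)
t=1.200: state=(0.866, 1.658)
t=1.400: state=(0.854, 1.466)
t=1.600: state=(0.867, 1.297)
t=1.800: state=(0.904, 1.149)
t=2.000: state=(0.963, 1.023)
t=2.200: state=(1.045, 0.917)
t=2.400: state=(1.152, 0.829)
t=2.600: state=(1.288, 0.757)
t=2.800: state=(1.453, 0.701)
t=3.000: state=(1.654, 0.660)
t=3.200: state=(1.892, 0.634)
t=3.400: state=(2.170, 0.624)
t=3.600: state=(2.491, 0.630)
t=3.660: state=(2.595, 0.636)
compare at T: x=2.595, y=0.636

largest component: x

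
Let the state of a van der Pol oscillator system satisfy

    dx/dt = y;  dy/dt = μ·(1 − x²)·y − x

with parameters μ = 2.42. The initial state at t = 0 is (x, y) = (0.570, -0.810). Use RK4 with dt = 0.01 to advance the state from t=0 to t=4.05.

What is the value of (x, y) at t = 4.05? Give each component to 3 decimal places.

(x, y) = (-0.399, 1.889)

t=0.000: state=(0.570, -0.810)
step 1 (dt=0.01): k1=(-0.810, -1.893), k2=(-0.819, -1.914), k3=(-0.820, -1.914), k4=(-0.829, -1.935); state += dt/6·(k1+2k2+2k3+k4)
t=0.010: state=(0.562, -0.829)
t=0.020: state=(0.553, -0.849)
t=0.030: state=(0.545, -0.869)
continuing one RK4 step at a time; state shown every 20 steps (Δt=0.2):
t=0.200: state=(0.364, -1.294)
t=0.400: state=(0.031, -2.103)
t=0.600: state=(-0.503, -3.248)
t=0.800: state=(-1.210, -3.463)
t=1.000: state=(-1.736, -1.643)
t=1.200: state=(-1.910, -0.298)
t=1.400: state=(-1.917, 0.134)
t=1.600: state=(-1.876, 0.255)
t=1.800: state=(-1.820, 0.298)
t=2.000: state=(-1.758, 0.324)
t=2.200: state=(-1.690, 0.348)
t=2.400: state=(-1.618, 0.375)
t=2.600: state=(-1.540, 0.408)
t=2.800: state=(-1.454, 0.450)
t=3.000: state=(-1.359, 0.506)
t=3.200: state=(-1.250, 0.583)
t=3.400: state=(-1.123, 0.694)
t=3.600: state=(-0.968, 0.868)
t=3.800: state=(-0.768, 1.160)
t=4.000: state=(-0.489, 1.693)
t=4.050: state=(-0.399, 1.889)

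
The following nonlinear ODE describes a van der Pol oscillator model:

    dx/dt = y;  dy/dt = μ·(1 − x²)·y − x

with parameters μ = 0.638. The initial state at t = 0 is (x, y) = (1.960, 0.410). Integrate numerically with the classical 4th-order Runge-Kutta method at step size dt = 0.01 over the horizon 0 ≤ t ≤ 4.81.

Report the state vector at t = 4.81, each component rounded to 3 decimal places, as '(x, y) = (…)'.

(x, y) = (-0.881, 1.416)

t=0.000: state=(1.960, 0.410)
step 1 (dt=0.01): k1=(0.410, -2.703), k2=(0.396, -2.683), k3=(0.397, -2.683), k4=(0.383, -2.662); state += dt/6·(k1+2k2+2k3+k4)
t=0.010: state=(1.964, 0.383)
t=0.020: state=(1.968, 0.357)
t=0.030: state=(1.971, 0.331)
continuing one RK4 step at a time; state shown every 20 steps (Δt=0.2):
t=0.200: state=(1.993, -0.049)
t=0.400: state=(1.950, -0.364)
t=0.600: state=(1.854, -0.585)
t=0.800: state=(1.719, -0.755)
t=1.000: state=(1.553, -0.904)
t=1.200: state=(1.358, -1.056)
t=1.400: state=(1.130, -1.225)
t=1.600: state=(0.865, -1.425)
t=1.800: state=(0.557, -1.664)
t=2.000: state=(0.198, -1.934)
t=2.200: state=(-0.216, -2.194)
t=2.400: state=(-0.672, -2.334)
t=2.600: state=(-1.131, -2.203)
t=2.800: state=(-1.530, -1.736)
t=3.000: state=(-1.812, -1.075)
t=3.200: state=(-1.963, -0.449)
t=3.400: state=(-2.003, 0.023)
t=3.600: state=(-1.963, 0.348)
t=3.800: state=(-1.870, 0.573)
t=4.000: state=(-1.738, 0.744)
t=4.200: state=(-1.574, 0.893)
t=4.400: state=(-1.381, 1.043)
t=4.600: state=(-1.156, 1.209)
t=4.800: state=(-0.895, 1.405)
t=4.810: state=(-0.881, 1.416)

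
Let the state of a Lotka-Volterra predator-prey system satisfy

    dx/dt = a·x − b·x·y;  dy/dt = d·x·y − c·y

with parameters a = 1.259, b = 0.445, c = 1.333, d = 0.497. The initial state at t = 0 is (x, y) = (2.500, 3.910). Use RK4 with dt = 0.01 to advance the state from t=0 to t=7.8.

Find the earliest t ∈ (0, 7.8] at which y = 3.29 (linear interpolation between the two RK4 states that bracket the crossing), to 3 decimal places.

t = 0.687

t=0.000: state=(2.500, 3.910)
step 1 (dt=0.01): k1=(-1.202, -0.354), k2=(-1.198, -0.365), k3=(-1.197, -0.365), k4=(-1.193, -0.377); state += dt/6·(k1+2k2+2k3+k4)
t=0.010: state=(2.488, 3.906)
t=0.020: state=(2.476, 3.902)
t=0.030: state=(2.464, 3.898)
continuing one RK4 step at a time; state shown every 50 steps (Δt=0.5):
t=0.500: state=(2.041, 3.508)
t=0.680: state=(1.949, 3.298)
next step: t=0.690: state=(1.945, 3.286) — y has crossed 3.29
linear interpolation between t=0.680 (3.29812) and t=0.690 (3.28609) → t≈0.687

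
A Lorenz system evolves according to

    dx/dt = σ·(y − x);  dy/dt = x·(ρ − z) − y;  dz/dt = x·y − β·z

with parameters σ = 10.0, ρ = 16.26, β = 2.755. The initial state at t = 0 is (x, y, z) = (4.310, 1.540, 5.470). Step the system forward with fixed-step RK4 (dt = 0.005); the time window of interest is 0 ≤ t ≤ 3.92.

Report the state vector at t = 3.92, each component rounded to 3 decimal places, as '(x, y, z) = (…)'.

t=0.000: state=(4.310, 1.540, 5.470)
step 1 (dt=0.005): k1=(-27.700, 44.965, -8.432), k2=(-25.883, 44.195, -8.004), k3=(-25.948, 44.241, -8.008), k4=(-24.191, 43.511, -7.597); state += dt/6·(k1+2k2+2k3+k4)
t=0.005: state=(4.180, 1.761, 5.430)
t=0.010: state=(4.068, 1.975, 5.394)
t=0.015: state=(3.971, 2.184, 5.362)
continuing one RK4 step at a time; state shown every 40 steps (Δt=0.2):
t=0.200: state=(6.413, 9.698, 7.509)
t=0.400: state=(10.942, 9.270, 22.020)
t=0.600: state=(3.631, 0.961, 17.075)
t=0.800: state=(1.660, 1.782, 10.226)
t=1.000: state=(3.240, 4.791, 7.065)
t=1.200: state=(8.336, 11.467, 11.884)
t=1.400: state=(8.835, 5.498, 21.615)
t=1.600: state=(3.097, 1.781, 14.756)
t=1.800: state=(2.822, 3.583, 9.537)
t=2.000: state=(6.035, 8.501, 9.642)
t=2.200: state=(9.802, 9.464, 19.221)
t=2.400: state=(5.177, 2.824, 17.563)
t=2.600: state=(3.255, 3.462, 11.734)
t=2.800: state=(5.345, 7.179, 10.196)
t=3.000: state=(9.057, 9.862, 16.836)
t=3.200: state=(6.458, 4.178, 18.407)
t=3.400: state=(3.914, 3.755, 13.167)
t=3.600: state=(5.302, 6.733, 11.156)
t=3.800: state=(8.404, 9.327, 15.893)
t=3.920: state=(8.210, 6.984, 18.654)

(x, y, z) = (8.210, 6.984, 18.654)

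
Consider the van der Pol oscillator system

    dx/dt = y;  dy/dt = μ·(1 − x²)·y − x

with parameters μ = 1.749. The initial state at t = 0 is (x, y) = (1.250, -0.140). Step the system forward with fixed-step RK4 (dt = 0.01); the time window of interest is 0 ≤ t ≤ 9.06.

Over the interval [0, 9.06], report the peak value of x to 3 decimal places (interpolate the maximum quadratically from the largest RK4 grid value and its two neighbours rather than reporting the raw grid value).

max x = 2.018

t=0.000: state=(1.250, -0.140)
step 1 (dt=0.01): k1=(-0.140, -1.112), k2=(-0.146, -1.107), k3=(-0.146, -1.107), k4=(-0.151, -1.101); state += dt/6·(k1+2k2+2k3+k4)
t=0.010: state=(1.249, -0.151)
t=0.020: state=(1.247, -0.162)
t=0.030: state=(1.245, -0.173)
continuing one RK4 step at a time; state shown every 50 steps (Δt=0.5):
t=0.500: state=(1.058, -0.614)
t=1.000: state=(0.608, -1.272)
t=1.500: state=(-0.394, -2.946)
t=2.000: state=(-1.801, -1.454)
t=2.500: state=(-1.961, 0.232)
t=3.000: state=(-1.789, 0.413)
t=3.500: state=(-1.557, 0.520)
t=4.000: state=(-1.256, 0.708)
t=4.500: state=(-0.806, 1.171)
t=5.000: state=(0.076, 2.620)
t=5.500: state=(1.644, 2.340)
t=6.000: state=(2.012, -0.137)
t=6.500: state=(1.861, -0.386)
t=7.000: state=(1.645, -0.480)
t=7.500: state=(1.373, -0.626)
t=8.000: state=(0.991, -0.950)
t=8.500: state=(0.321, -1.922)
t=9.000: state=(-1.119, -3.442)
t=9.060: state=(-1.319, -3.197)
largest grid value and its neighbours: x(5.910)=2.01779, x(5.920)=2.01781, x(5.930)=2.01762
parabola through these three points peaks at t≈5.916 with x≈2.01783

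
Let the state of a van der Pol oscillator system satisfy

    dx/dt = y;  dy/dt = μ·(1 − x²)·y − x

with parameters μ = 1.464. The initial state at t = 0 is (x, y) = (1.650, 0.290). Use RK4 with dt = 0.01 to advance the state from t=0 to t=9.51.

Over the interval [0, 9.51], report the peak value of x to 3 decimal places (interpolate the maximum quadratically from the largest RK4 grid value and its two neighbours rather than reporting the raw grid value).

t=0.000: state=(1.650, 0.290)
step 1 (dt=0.01): k1=(0.290, -2.381), k2=(0.278, -2.355), k3=(0.278, -2.355), k4=(0.266, -2.328); state += dt/6·(k1+2k2+2k3+k4)
t=0.010: state=(1.653, 0.266)
t=0.020: state=(1.655, 0.243)
t=0.030: state=(1.658, 0.221)
continuing one RK4 step at a time; state shown every 50 steps (Δt=0.5):
t=0.500: state=(1.590, -0.391)
t=1.000: state=(1.320, -0.680)
t=1.500: state=(0.890, -1.093)
t=2.000: state=(0.122, -2.148)
t=2.500: state=(-1.290, -2.895)
t=3.000: state=(-2.002, -0.184)
t=3.500: state=(-1.903, 0.394)
t=4.000: state=(-1.668, 0.536)
t=4.500: state=(-1.361, 0.711)
t=5.000: state=(-0.926, 1.085)
t=5.500: state=(-0.172, 2.098)
t=6.000: state=(1.235, 2.995)
t=6.500: state=(2.004, 0.240)
t=7.000: state=(1.916, -0.386)
t=7.500: state=(1.685, -0.529)
t=8.000: state=(1.382, -0.697)
t=8.500: state=(0.958, -1.051)
t=9.000: state=(0.235, -2.004)
t=9.500: state=(-1.142, -3.087)
t=9.510: state=(-1.172, -3.061)
largest grid value and its neighbours: x(6.590)=2.01475, x(6.600)=2.01476, x(6.610)=2.01458
parabola through these three points peaks at t≈6.596 with x≈2.01478

max x = 2.015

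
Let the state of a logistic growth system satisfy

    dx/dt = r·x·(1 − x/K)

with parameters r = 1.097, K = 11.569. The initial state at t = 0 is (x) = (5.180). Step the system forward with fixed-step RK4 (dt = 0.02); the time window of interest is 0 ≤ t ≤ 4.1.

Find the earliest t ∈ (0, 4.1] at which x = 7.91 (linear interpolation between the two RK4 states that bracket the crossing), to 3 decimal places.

t=0.000: state=(5.180)
step 1 (dt=0.02): k1=(3.138), k2=(3.142), k3=(3.142), k4=(3.145); state += dt/6·(k1+2k2+2k3+k4)
t=0.020: state=(5.243)
t=0.040: state=(5.306)
t=0.060: state=(5.369)
continuing one RK4 step at a time; state shown every 10 steps (Δt=0.2):
t=0.200: state=(5.812)
t=0.400: state=(6.444)
t=0.600: state=(7.060)
t=0.800: state=(7.647)
t=0.880: state=(7.871)
next step: t=0.900: state=(7.926) — x has crossed 7.91
linear interpolation between t=0.880 (7.87149) and t=0.900 (7.92647) → t≈0.894

t = 0.894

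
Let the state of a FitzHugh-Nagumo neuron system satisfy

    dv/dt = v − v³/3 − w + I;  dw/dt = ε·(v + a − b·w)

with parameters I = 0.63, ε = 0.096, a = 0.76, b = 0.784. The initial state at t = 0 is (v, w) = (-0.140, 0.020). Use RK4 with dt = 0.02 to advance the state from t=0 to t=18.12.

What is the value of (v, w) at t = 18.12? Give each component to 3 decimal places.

(v, w) = (-1.793, 0.690)

t=0.000: state=(-0.140, 0.020)
step 1 (dt=0.02): k1=(0.471, 0.058), k2=(0.475, 0.058), k3=(0.475, 0.058), k4=(0.479, 0.059); state += dt/6·(k1+2k2+2k3+k4)
t=0.020: state=(-0.131, 0.021)
t=0.040: state=(-0.121, 0.022)
t=0.060: state=(-0.111, 0.024)
continuing one RK4 step at a time; state shown every 50 steps (Δt=1):
t=1.000: state=(0.602, 0.106)
t=2.000: state=(1.595, 0.275)
t=3.000: state=(1.804, 0.487)
t=4.000: state=(1.745, 0.686)
t=5.000: state=(1.656, 0.864)
t=6.000: state=(1.561, 1.021)
t=7.000: state=(1.460, 1.157)
t=8.000: state=(1.351, 1.273)
t=9.000: state=(1.230, 1.370)
t=10.000: state=(1.086, 1.449)
t=11.000: state=(0.901, 1.506)
t=12.000: state=(0.620, 1.538)
t=13.000: state=(0.063, 1.532)
t=14.000: state=(-1.194, 1.444)
t=15.000: state=(-1.934, 1.253)
t=16.000: state=(-1.935, 1.052)
t=17.000: state=(-1.870, 0.870)
t=18.000: state=(-1.801, 0.708)
t=18.120: state=(-1.793, 0.690)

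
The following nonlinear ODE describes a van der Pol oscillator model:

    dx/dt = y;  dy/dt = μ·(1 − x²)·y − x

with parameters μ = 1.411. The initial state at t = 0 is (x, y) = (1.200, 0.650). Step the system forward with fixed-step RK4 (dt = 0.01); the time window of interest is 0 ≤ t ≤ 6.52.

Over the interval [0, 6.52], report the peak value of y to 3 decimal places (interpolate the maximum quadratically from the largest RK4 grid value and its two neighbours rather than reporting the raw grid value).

max y = 3.121

t=0.000: state=(1.200, 0.650)
step 1 (dt=0.01): k1=(0.650, -1.604), k2=(0.642, -1.609), k3=(0.642, -1.609), k4=(0.634, -1.614); state += dt/6·(k1+2k2+2k3+k4)
t=0.010: state=(1.206, 0.634)
t=0.020: state=(1.213, 0.618)
t=0.030: state=(1.219, 0.601)
continuing one RK4 step at a time; state shown every 25 steps (Δt=0.25):
t=0.250: state=(1.311, 0.243)
t=0.500: state=(1.327, -0.105)
t=0.750: state=(1.266, -0.372)
t=1.000: state=(1.145, -0.596)
t=1.250: state=(0.967, -0.832)
t=1.500: state=(0.722, -1.142)
t=1.750: state=(0.383, -1.611)
t=2.000: state=(-0.103, -2.308)
t=2.250: state=(-0.768, -2.928)
t=2.500: state=(-1.464, -2.366)
t=2.750: state=(-1.871, -0.909)
t=3.000: state=(-1.974, -0.035)
t=3.250: state=(-1.934, 0.298)
t=3.500: state=(-1.841, 0.433)
t=3.750: state=(-1.722, 0.514)
t=4.000: state=(-1.584, 0.590)
t=4.250: state=(-1.425, 0.684)
t=4.500: state=(-1.239, 0.813)
t=4.750: state=(-1.013, 1.009)
t=5.000: state=(-0.725, 1.324)
t=5.250: state=(-0.334, 1.850)
t=5.500: state=(0.223, 2.630)
t=5.750: state=(0.961, 3.114)
t=6.000: state=(1.643, 2.078)
t=6.250: state=(1.964, 0.595)
t=6.500: state=(2.011, -0.102)
t=6.520: state=(2.009, -0.132)
largest grid value and its neighbours: y(5.720)=3.12020, y(5.730)=3.12108, y(5.740)=3.11917
parabola through these three points peaks at t≈5.728 with y≈3.12113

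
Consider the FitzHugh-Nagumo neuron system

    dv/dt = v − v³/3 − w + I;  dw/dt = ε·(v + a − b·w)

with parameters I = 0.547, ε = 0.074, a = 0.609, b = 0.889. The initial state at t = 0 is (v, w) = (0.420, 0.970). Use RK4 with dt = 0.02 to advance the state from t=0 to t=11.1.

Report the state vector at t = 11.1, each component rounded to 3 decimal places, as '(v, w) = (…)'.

(v, w) = (-1.523, 0.143)

t=0.000: state=(0.420, 0.970)
step 1 (dt=0.02): k1=(-0.028, 0.012), k2=(-0.028, 0.012), k3=(-0.028, 0.012), k4=(-0.028, 0.012); state += dt/6·(k1+2k2+2k3+k4)
t=0.020: state=(0.419, 0.970)
t=0.040: state=(0.419, 0.970)
t=0.060: state=(0.418, 0.971)
continuing one RK4 step at a time; state shown every 25 steps (Δt=0.5):
t=0.500: state=(0.401, 0.976)
t=1.000: state=(0.369, 0.980)
t=1.500: state=(0.317, 0.983)
t=2.000: state=(0.235, 0.984)
t=2.500: state=(0.103, 0.981)
t=3.000: state=(-0.109, 0.971)
t=3.500: state=(-0.445, 0.952)
t=4.000: state=(-0.919, 0.919)
t=4.500: state=(-1.400, 0.869)
t=5.000: state=(-1.686, 0.806)
t=5.500: state=(-1.784, 0.739)
t=6.000: state=(-1.797, 0.671)
t=6.500: state=(-1.782, 0.607)
t=7.000: state=(-1.757, 0.545)
t=7.500: state=(-1.730, 0.486)
t=8.000: state=(-1.701, 0.430)
t=8.500: state=(-1.673, 0.377)
t=9.000: state=(-1.644, 0.326)
t=9.500: state=(-1.615, 0.279)
t=10.000: state=(-1.586, 0.234)
t=10.500: state=(-1.557, 0.191)
t=11.000: state=(-1.529, 0.151)
t=11.100: state=(-1.523, 0.143)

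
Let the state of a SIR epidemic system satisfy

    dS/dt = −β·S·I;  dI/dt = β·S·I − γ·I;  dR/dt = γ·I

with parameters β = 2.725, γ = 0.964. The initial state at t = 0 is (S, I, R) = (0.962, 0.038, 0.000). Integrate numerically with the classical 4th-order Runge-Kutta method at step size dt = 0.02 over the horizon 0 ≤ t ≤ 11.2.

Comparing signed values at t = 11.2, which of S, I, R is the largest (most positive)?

t=0.000: state=(0.962, 0.038, 0.000)
step 1 (dt=0.02): k1=(-0.100, 0.063, 0.037), k2=(-0.101, 0.064, 0.037), k3=(-0.101, 0.064, 0.037), k4=(-0.103, 0.065, 0.038); state += dt/6·(k1+2k2+2k3+k4)
t=0.020: state=(0.960, 0.039, 0.001)
t=0.040: state=(0.958, 0.041, 0.002)
t=0.060: state=(0.956, 0.042, 0.002)
continuing one RK4 step at a time; state shown every 25 steps (Δt=0.5):
t=0.500: state=(0.889, 0.083, 0.028)
t=1.000: state=(0.756, 0.159, 0.085)
t=1.500: state=(0.574, 0.243, 0.183)
t=2.000: state=(0.396, 0.290, 0.314)
t=2.500: state=(0.267, 0.280, 0.453)
t=3.000: state=(0.188, 0.234, 0.578)
t=3.500: state=(0.142, 0.181, 0.678)
t=4.000: state=(0.115, 0.133, 0.753)
t=4.500: state=(0.098, 0.095, 0.807)
t=5.000: state=(0.088, 0.066, 0.846)
t=5.500: state=(0.082, 0.046, 0.872)
t=6.000: state=(0.078, 0.032, 0.891)
t=6.500: state=(0.075, 0.022, 0.904)
t=7.000: state=(0.073, 0.015, 0.912)
t=7.500: state=(0.072, 0.010, 0.918)
t=8.000: state=(0.071, 0.007, 0.922)
t=8.500: state=(0.070, 0.005, 0.925)
t=9.000: state=(0.070, 0.003, 0.927)
t=9.500: state=(0.070, 0.002, 0.928)
t=10.000: state=(0.070, 0.001, 0.929)
t=10.500: state=(0.070, 0.001, 0.929)
t=11.000: state=(0.069, 0.001, 0.930)
t=11.200: state=(0.069, 0.001, 0.930)
compare at T: S=0.069, I=0.001, R=0.930

largest component: R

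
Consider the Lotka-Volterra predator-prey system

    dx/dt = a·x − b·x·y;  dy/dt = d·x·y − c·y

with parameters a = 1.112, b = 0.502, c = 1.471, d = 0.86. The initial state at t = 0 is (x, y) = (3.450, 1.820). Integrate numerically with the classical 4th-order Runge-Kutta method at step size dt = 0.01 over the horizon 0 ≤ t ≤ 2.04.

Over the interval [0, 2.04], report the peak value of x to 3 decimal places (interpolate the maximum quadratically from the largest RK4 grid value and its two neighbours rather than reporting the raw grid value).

max x = 3.496

t=0.000: state=(3.450, 1.820)
step 1 (dt=0.01): k1=(0.684, 2.723), k2=(0.661, 2.748), k3=(0.661, 2.748), k4=(0.638, 2.774); state += dt/6·(k1+2k2+2k3+k4)
t=0.010: state=(3.457, 1.847)
t=0.020: state=(3.463, 1.875)
t=0.030: state=(3.468, 1.904)
continuing one RK4 step at a time; state shown every 10 steps (Δt=0.1):
t=0.100: state=(3.494, 2.118)
t=0.200: state=(3.481, 2.469)
t=0.300: state=(3.403, 2.867)
t=0.400: state=(3.258, 3.297)
t=0.500: state=(3.052, 3.735)
t=0.600: state=(2.798, 4.147)
t=0.700: state=(2.516, 4.500)
t=0.800: state=(2.228, 4.763)
t=0.900: state=(1.952, 4.921)
t=1.000: state=(1.701, 4.969)
t=1.100: state=(1.483, 4.917)
t=1.200: state=(1.299, 4.783)
t=1.300: state=(1.147, 4.586)
t=1.400: state=(1.024, 4.345)
t=1.500: state=(0.927, 4.078)
t=1.600: state=(0.850, 3.799)
t=1.700: state=(0.790, 3.519)
t=1.800: state=(0.746, 3.244)
t=1.900: state=(0.713, 2.982)
t=2.000: state=(0.690, 2.734)
t=2.040: state=(0.684, 2.639)
largest grid value and its neighbours: x(0.120)=3.49586, x(0.130)=3.49611, x(0.140)=3.49575
parabola through these three points peaks at t≈0.129 with x≈3.49611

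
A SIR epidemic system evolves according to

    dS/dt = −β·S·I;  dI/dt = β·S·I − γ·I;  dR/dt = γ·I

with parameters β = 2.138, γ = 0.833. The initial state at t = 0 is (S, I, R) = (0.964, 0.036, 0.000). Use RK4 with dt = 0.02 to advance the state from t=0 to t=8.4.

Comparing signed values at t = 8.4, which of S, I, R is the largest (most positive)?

largest component: R

t=0.000: state=(0.964, 0.036, 0.000)
step 1 (dt=0.02): k1=(-0.074, 0.044, 0.030), k2=(-0.075, 0.045, 0.030), k3=(-0.075, 0.045, 0.030), k4=(-0.076, 0.045, 0.031); state += dt/6·(k1+2k2+2k3+k4)
t=0.020: state=(0.962, 0.037, 0.001)
t=0.040: state=(0.961, 0.038, 0.001)
t=0.060: state=(0.959, 0.039, 0.002)
continuing one RK4 step at a time; state shown every 25 steps (Δt=0.5):
t=0.500: state=(0.915, 0.065, 0.021)
t=1.000: state=(0.834, 0.109, 0.056)
t=1.500: state=(0.721, 0.166, 0.113)
t=2.000: state=(0.586, 0.220, 0.194)
t=2.500: state=(0.454, 0.253, 0.294)
t=3.000: state=(0.345, 0.255, 0.400)
t=3.500: state=(0.265, 0.232, 0.502)
t=4.000: state=(0.211, 0.197, 0.592)
t=4.500: state=(0.174, 0.159, 0.666)
t=5.000: state=(0.150, 0.125, 0.725)
t=5.500: state=(0.133, 0.096, 0.771)
t=6.000: state=(0.122, 0.072, 0.806)
t=6.500: state=(0.114, 0.054, 0.832)
t=7.000: state=(0.108, 0.040, 0.851)
t=7.500: state=(0.104, 0.030, 0.866)
t=8.000: state=(0.102, 0.022, 0.877)
t=8.400: state=(0.100, 0.017, 0.883)
compare at T: S=0.100, I=0.017, R=0.883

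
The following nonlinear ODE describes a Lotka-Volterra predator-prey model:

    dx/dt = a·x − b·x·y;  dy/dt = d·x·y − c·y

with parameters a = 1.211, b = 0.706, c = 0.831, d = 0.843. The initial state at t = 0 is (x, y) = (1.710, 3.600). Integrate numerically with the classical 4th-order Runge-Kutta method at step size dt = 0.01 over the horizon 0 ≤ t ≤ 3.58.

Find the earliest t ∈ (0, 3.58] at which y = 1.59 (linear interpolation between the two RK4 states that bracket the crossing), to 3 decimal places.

t = 2.210

t=0.000: state=(1.710, 3.600)
step 1 (dt=0.01): k1=(-2.275, 2.198), k2=(-2.273, 2.170), k3=(-2.273, 2.170), k4=(-2.271, 2.142); state += dt/6·(k1+2k2+2k3+k4)
t=0.010: state=(1.687, 3.622)
t=0.020: state=(1.665, 3.643)
t=0.030: state=(1.642, 3.663)
continuing one RK4 step at a time; state shown every 20 steps (Δt=0.2):
t=0.200: state=(1.278, 3.919)
t=0.400: state=(0.929, 3.991)
t=0.600: state=(0.678, 3.865)
t=0.800: state=(0.509, 3.615)
t=1.000: state=(0.398, 3.302)
t=1.200: state=(0.325, 2.971)
t=1.400: state=(0.279, 2.647)
t=1.600: state=(0.250, 2.343)
t=1.800: state=(0.233, 2.067)
t=2.000: state=(0.226, 1.819)
t=2.200: state=(0.226, 1.600)
next step: t=2.210: state=(0.226, 1.590) — y has crossed 1.59
linear interpolation between t=2.200 (1.60018) and t=2.210 (1.58997) → t≈2.210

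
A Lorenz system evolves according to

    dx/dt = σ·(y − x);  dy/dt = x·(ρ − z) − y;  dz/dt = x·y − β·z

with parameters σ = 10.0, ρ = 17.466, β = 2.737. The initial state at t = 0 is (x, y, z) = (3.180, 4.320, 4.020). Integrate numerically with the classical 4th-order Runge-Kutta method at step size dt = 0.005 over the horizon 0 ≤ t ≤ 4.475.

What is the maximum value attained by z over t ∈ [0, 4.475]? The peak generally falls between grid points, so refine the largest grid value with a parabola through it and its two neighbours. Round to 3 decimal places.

t=0.000: state=(3.180, 4.320, 4.020)
step 1 (dt=0.005): k1=(11.400, 38.438, 2.735), k2=(12.076, 38.703, 3.148), k3=(12.066, 38.722, 3.154), k4=(12.733, 39.005, 3.580); state += dt/6·(k1+2k2+2k3+k4)
t=0.005: state=(3.240, 4.514, 4.036)
t=0.010: state=(3.307, 4.710, 4.056)
t=0.015: state=(3.381, 4.910, 4.081)
continuing one RK4 step at a time; state shown every 40 steps (Δt=0.2):
t=0.200: state=(9.840, 14.443, 12.497)
t=0.400: state=(8.379, 2.483, 24.617)
t=0.600: state=(1.027, -0.211, 14.459)
t=0.800: state=(0.250, 0.270, 8.365)
t=1.000: state=(0.621, 1.009, 4.878)
t=1.200: state=(2.416, 4.141, 3.393)
t=1.400: state=(9.287, 14.249, 10.766)
t=1.600: state=(9.174, 3.033, 25.520)
t=1.800: state=(0.895, -0.604, 14.977)
t=2.000: state=(-0.264, -0.482, 8.657)
t=2.200: state=(-0.919, -1.495, 5.094)
t=2.400: state=(-3.506, -5.931, 4.157)
t=2.600: state=(-11.378, -15.101, 16.675)
t=2.800: state=(-6.295, -0.701, 22.767)
t=3.000: state=(-0.601, 0.183, 13.109)
t=3.200: state=(-0.125, -0.135, 7.582)
t=3.400: state=(-0.325, -0.536, 4.397)
t=3.600: state=(-1.318, -2.288, 2.712)
t=3.800: state=(-5.781, -9.852, 4.802)
t=4.000: state=(-12.812, -10.762, 25.668)
t=4.200: state=(-2.355, 1.107, 18.502)
t=4.400: state=(0.499, 0.965, 10.645)
t=4.475: state=(0.825, 1.275, 8.720)
largest grid value and its neighbours: z(4.030)=26.84084, z(4.035)=26.87555, z(4.040)=26.86862
parabola through these three points peaks at t≈4.037 with z≈26.87787

max z = 26.878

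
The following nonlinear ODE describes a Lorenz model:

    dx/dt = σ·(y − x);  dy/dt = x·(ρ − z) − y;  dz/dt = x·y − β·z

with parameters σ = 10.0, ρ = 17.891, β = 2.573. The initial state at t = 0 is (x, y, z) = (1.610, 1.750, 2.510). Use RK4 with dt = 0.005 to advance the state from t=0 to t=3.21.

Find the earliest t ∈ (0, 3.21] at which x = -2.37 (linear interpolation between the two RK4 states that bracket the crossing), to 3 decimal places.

t = 0.961

t=0.000: state=(1.610, 1.750, 2.510)
step 1 (dt=0.005): k1=(1.400, 23.013, -3.641), k2=(1.940, 23.024, -3.518), k3=(1.927, 23.045, -3.517), k4=(2.456, 23.075, -3.392); state += dt/6·(k1+2k2+2k3+k4)
t=0.005: state=(1.620, 1.865, 2.492)
t=0.010: state=(1.634, 1.981, 2.476)
t=0.015: state=(1.654, 2.097, 2.461)
continuing one RK4 step at a time; state shown every 40 steps (Δt=0.2):
t=0.200: state=(5.523, 9.536, 4.456)
t=0.400: state=(13.110, 11.382, 26.269)
t=0.600: state=(2.107, -1.660, 19.542)
t=0.800: state=(-1.096, -1.729, 11.708)
t=0.960: state=(-2.360, -3.528, 8.340)
next step: t=0.965: state=(-2.420, -3.625, 8.276) — x has crossed -2.37
linear interpolation between t=0.960 (-2.36023) and t=0.965 (-2.41956) → t≈0.961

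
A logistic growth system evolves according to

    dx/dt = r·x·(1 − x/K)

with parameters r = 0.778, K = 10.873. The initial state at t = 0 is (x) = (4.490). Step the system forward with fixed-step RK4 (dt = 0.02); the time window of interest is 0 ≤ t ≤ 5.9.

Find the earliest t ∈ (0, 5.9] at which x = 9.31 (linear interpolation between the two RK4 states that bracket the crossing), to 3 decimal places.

t = 2.746

t=0.000: state=(4.490)
step 1 (dt=0.02): k1=(2.051), k2=(2.053), k3=(2.053), k4=(2.056); state += dt/6·(k1+2k2+2k3+k4)
t=0.020: state=(4.531)
t=0.040: state=(4.572)
t=0.060: state=(4.614)
continuing one RK4 step at a time; state shown every 10 steps (Δt=0.2):
t=0.200: state=(4.905)
t=0.400: state=(5.326)
t=0.600: state=(5.749)
t=0.800: state=(6.168)
t=1.000: state=(6.578)
t=1.200: state=(6.975)
t=1.400: state=(7.355)
t=1.600: state=(7.715)
t=1.800: state=(8.052)
t=2.000: state=(8.364)
t=2.200: state=(8.652)
t=2.400: state=(8.914)
t=2.600: state=(9.152)
t=2.740: state=(9.304)
next step: t=2.760: state=(9.325) — x has crossed 9.31
linear interpolation between t=2.740 (9.30390) and t=2.760 (9.32468) → t≈2.746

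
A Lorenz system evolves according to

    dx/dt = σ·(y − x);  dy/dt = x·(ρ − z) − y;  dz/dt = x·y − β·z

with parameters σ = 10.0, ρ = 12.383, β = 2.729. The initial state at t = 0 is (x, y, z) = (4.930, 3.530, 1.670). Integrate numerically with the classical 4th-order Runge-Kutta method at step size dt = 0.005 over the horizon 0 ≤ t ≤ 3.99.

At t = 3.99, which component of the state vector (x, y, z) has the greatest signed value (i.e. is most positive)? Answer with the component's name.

t=0.000: state=(4.930, 3.530, 1.670)
step 1 (dt=0.005): k1=(-14.000, 49.285, 12.845), k2=(-12.418, 48.630, 13.237), k3=(-12.474, 48.669, 13.241), k4=(-10.943, 48.051, 13.629); state += dt/6·(k1+2k2+2k3+k4)
t=0.005: state=(4.868, 3.773, 1.736)
t=0.010: state=(4.820, 4.011, 1.806)
t=0.015: state=(4.786, 4.243, 1.880)
continuing one RK4 step at a time; state shown every 40 steps (Δt=0.2):
t=0.200: state=(8.364, 11.108, 9.002)
t=0.400: state=(7.878, 4.474, 17.760)
t=0.600: state=(2.388, 1.071, 11.768)
t=0.800: state=(1.610, 1.835, 7.182)
t=1.000: state=(2.917, 4.051, 5.160)
t=1.200: state=(6.349, 8.486, 7.719)
t=1.400: state=(8.378, 7.355, 15.427)
t=1.600: state=(4.425, 2.705, 13.370)
t=1.800: state=(2.910, 2.953, 9.081)
t=2.000: state=(4.076, 5.150, 7.381)
t=2.200: state=(6.759, 8.027, 10.186)
t=2.400: state=(7.119, 6.058, 14.351)
t=2.600: state=(4.544, 3.589, 12.248)
t=2.800: state=(3.919, 4.180, 9.400)
t=3.000: state=(5.246, 6.200, 9.125)
t=3.200: state=(6.839, 7.153, 12.012)
t=3.400: state=(6.009, 5.110, 13.213)
t=3.600: state=(4.591, 4.257, 11.193)
t=3.800: state=(4.760, 5.204, 9.768)
t=3.990: state=(5.891, 6.493, 10.553)
compare at T: x=5.891, y=6.493, z=10.553

largest component: z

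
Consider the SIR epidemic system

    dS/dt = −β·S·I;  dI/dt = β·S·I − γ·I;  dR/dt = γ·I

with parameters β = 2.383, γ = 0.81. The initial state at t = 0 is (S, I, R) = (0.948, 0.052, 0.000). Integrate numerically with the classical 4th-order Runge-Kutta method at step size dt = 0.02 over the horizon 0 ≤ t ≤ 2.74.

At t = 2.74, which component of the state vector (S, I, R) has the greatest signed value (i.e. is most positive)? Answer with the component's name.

largest component: R

t=0.000: state=(0.948, 0.052, 0.000)
step 1 (dt=0.02): k1=(-0.117, 0.075, 0.042), k2=(-0.119, 0.076, 0.043), k3=(-0.119, 0.076, 0.043), k4=(-0.121, 0.077, 0.043); state += dt/6·(k1+2k2+2k3+k4)
t=0.020: state=(0.946, 0.054, 0.001)
t=0.040: state=(0.943, 0.055, 0.002)
t=0.060: state=(0.941, 0.057, 0.003)
continuing one RK4 step at a time; state shown every 5 steps (Δt=0.1):
t=0.100: state=(0.935, 0.060, 0.005)
t=0.200: state=(0.921, 0.069, 0.010)
t=0.300: state=(0.905, 0.079, 0.016)
t=0.400: state=(0.887, 0.090, 0.023)
t=0.500: state=(0.867, 0.103, 0.030)
t=0.600: state=(0.845, 0.116, 0.039)
t=0.700: state=(0.820, 0.131, 0.049)
t=0.800: state=(0.794, 0.146, 0.060)
t=0.900: state=(0.765, 0.162, 0.073)
t=1.000: state=(0.734, 0.179, 0.087)
t=1.100: state=(0.702, 0.196, 0.102)
t=1.200: state=(0.669, 0.212, 0.118)
t=1.300: state=(0.635, 0.229, 0.136)
t=1.400: state=(0.600, 0.245, 0.156)
t=1.500: state=(0.565, 0.259, 0.176)
t=1.600: state=(0.530, 0.272, 0.197)
t=1.700: state=(0.496, 0.284, 0.220)
t=1.800: state=(0.463, 0.293, 0.243)
t=1.900: state=(0.432, 0.301, 0.267)
t=2.000: state=(0.401, 0.306, 0.292)
t=2.100: state=(0.373, 0.310, 0.317)
t=2.200: state=(0.346, 0.311, 0.342)
t=2.300: state=(0.322, 0.311, 0.367)
t=2.400: state=(0.299, 0.309, 0.393)
t=2.500: state=(0.278, 0.305, 0.417)
t=2.600: state=(0.258, 0.300, 0.442)
t=2.700: state=(0.241, 0.293, 0.466)
t=2.740: state=(0.234, 0.291, 0.475)
compare at T: S=0.234, I=0.291, R=0.475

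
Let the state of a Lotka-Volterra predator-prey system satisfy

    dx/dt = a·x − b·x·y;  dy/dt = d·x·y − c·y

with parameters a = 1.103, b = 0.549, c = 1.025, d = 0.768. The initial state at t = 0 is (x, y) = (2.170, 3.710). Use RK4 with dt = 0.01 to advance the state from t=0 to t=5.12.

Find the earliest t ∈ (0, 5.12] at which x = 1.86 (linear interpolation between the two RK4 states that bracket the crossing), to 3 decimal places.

t=0.000: state=(2.170, 3.710)
step 1 (dt=0.01): k1=(-2.026, 2.380), k2=(-2.031, 2.359), k3=(-2.031, 2.359), k4=(-2.035, 2.337); state += dt/6·(k1+2k2+2k3+k4)
t=0.010: state=(2.150, 3.734)
t=0.020: state=(2.129, 3.757)
t=0.030: state=(2.109, 3.779)
t=0.150: state=(1.862, 4.013)
next step: t=0.160: state=(1.841, 4.029) — x has crossed 1.86
linear interpolation between t=0.150 (1.86154) and t=0.160 (1.84109) → t≈0.151

t = 0.151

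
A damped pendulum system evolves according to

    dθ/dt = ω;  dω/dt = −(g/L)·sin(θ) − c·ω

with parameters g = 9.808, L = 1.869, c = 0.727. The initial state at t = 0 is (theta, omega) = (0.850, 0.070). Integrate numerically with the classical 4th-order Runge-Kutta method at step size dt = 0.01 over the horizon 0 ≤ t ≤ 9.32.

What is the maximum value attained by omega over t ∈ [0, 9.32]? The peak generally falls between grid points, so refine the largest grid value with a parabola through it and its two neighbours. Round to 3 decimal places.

max omega = 0.900

t=0.000: state=(0.850, 0.070)
step 1 (dt=0.01): k1=(0.070, -3.993), k2=(0.050, -3.980), k3=(0.050, -3.980), k4=(0.030, -3.966); state += dt/6·(k1+2k2+2k3+k4)
t=0.010: state=(0.851, 0.030)
t=0.020: state=(0.851, -0.009)
t=0.030: state=(0.850, -0.049)
continuing one RK4 step at a time; state shown every 50 steps (Δt=0.5):
t=0.500: state=(0.469, -1.373)
t=1.000: state=(-0.232, -1.140)
t=1.500: state=(-0.496, 0.113)
t=2.000: state=(-0.206, 0.880)
t=2.500: state=(0.195, 0.567)
t=3.000: state=(0.284, -0.203)
t=3.500: state=(0.069, -0.542)
t=4.000: state=(-0.148, -0.247)
t=4.500: state=(-0.153, 0.200)
t=5.000: state=(-0.006, 0.315)
t=5.500: state=(0.102, 0.085)
t=6.000: state=(0.077, -0.158)
t=6.500: state=(-0.016, -0.172)
t=7.000: state=(-0.065, -0.012)
t=7.500: state=(-0.035, 0.111)
t=8.000: state=(0.020, 0.087)
t=8.500: state=(0.039, -0.015)
t=9.000: state=(0.013, -0.071)
t=9.320: state=(-0.008, -0.059)
largest grid value and its neighbours: omega(2.080)=0.89954, omega(2.090)=0.89981, omega(2.100)=0.89961
parabola through these three points peaks at t≈2.091 with omega≈0.89981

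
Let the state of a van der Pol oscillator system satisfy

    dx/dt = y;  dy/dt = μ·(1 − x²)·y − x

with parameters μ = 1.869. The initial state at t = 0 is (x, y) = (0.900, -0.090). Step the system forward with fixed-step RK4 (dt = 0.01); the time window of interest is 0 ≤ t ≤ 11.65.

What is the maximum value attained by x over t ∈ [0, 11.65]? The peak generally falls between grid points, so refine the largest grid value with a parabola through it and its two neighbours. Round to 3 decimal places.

t=0.000: state=(0.900, -0.090)
step 1 (dt=0.01): k1=(-0.090, -0.932), k2=(-0.095, -0.933), k3=(-0.095, -0.933), k4=(-0.099, -0.935); state += dt/6·(k1+2k2+2k3+k4)
t=0.010: state=(0.899, -0.099)
t=0.020: state=(0.898, -0.109)
t=0.030: state=(0.897, -0.118)
continuing one RK4 step at a time; state shown every 50 steps (Δt=0.5):
t=0.500: state=(0.731, -0.614)
t=1.000: state=(0.215, -1.598)
t=1.500: state=(-1.022, -3.071)
t=2.000: state=(-1.895, -0.332)
t=2.500: state=(-1.835, 0.333)
t=3.000: state=(-1.636, 0.453)
t=3.500: state=(-1.378, 0.593)
t=4.000: state=(-1.016, 0.898)
t=4.500: state=(-0.381, 1.835)
t=5.000: state=(1.056, 3.627)
t=5.500: state=(2.008, 0.248)
t=6.000: state=(1.930, -0.327)
t=6.500: state=(1.743, -0.415)
t=7.000: state=(1.512, -0.518)
t=7.500: state=(1.210, -0.717)
t=8.000: state=(0.745, -1.240)
t=8.500: state=(-0.229, -2.958)
t=9.000: state=(-1.796, -1.757)
t=9.500: state=(-1.998, 0.216)
t=10.000: state=(-1.839, 0.378)
t=10.500: state=(-1.630, 0.462)
t=11.000: state=(-1.368, 0.601)
t=11.500: state=(-1.001, 0.916)
t=11.650: state=(-0.851, 1.094)
largest grid value and its neighbours: x(5.580)=2.01865, x(5.590)=2.01882, x(5.600)=2.01878
parabola through these three points peaks at t≈5.593 with x≈2.01883

max x = 2.019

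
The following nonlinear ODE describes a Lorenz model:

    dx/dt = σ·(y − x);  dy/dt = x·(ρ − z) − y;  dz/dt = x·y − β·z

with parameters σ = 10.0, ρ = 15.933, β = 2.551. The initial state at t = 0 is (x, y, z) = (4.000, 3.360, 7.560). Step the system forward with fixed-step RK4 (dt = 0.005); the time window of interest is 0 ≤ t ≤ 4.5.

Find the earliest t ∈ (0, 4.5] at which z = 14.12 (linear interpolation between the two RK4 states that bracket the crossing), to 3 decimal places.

t = 0.273

t=0.000: state=(4.000, 3.360, 7.560)
step 1 (dt=0.005): k1=(-6.400, 30.132, -5.846), k2=(-5.487, 29.981, -5.562), k3=(-5.513, 29.998, -5.557), k4=(-4.624, 29.862, -5.271); state += dt/6·(k1+2k2+2k3+k4)
t=0.005: state=(3.972, 3.510, 7.532)
t=0.010: state=(3.954, 3.659, 7.507)
t=0.015: state=(3.943, 3.807, 7.485)
continuing one RK4 step at a time; state shown every 40 steps (Δt=0.2):
t=0.200: state=(6.994, 9.714, 10.177)
t=0.270: state=(8.840, 11.156, 13.940)
next step: t=0.275: state=(8.953, 11.182, 14.257) — z has crossed 14.12
linear interpolation between t=0.270 (13.93994) and t=0.275 (14.25701) → t≈0.273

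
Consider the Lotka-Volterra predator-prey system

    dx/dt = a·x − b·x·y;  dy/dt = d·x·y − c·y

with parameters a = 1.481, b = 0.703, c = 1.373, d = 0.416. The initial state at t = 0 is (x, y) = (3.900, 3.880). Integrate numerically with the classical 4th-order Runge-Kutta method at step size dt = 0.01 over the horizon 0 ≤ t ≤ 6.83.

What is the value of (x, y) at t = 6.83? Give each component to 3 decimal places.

t=0.000: state=(3.900, 3.880)
step 1 (dt=0.01): k1=(-4.862, 0.968), k2=(-4.845, 0.930), k3=(-4.844, 0.930), k4=(-4.827, 0.892); state += dt/6·(k1+2k2+2k3+k4)
t=0.010: state=(3.852, 3.889)
t=0.020: state=(3.803, 3.898)
t=0.030: state=(3.756, 3.906)
continuing one RK4 step at a time; state shown every 25 steps (Δt=0.25):
t=0.250: state=(2.834, 3.896)
t=0.500: state=(2.122, 3.566)
t=0.750: state=(1.712, 3.081)
t=1.000: state=(1.508, 2.581)
t=1.250: state=(1.445, 2.133)
t=1.500: state=(1.488, 1.761)
t=1.750: state=(1.624, 1.467)
t=2.000: state=(1.855, 1.246)
t=2.250: state=(2.189, 1.090)
t=2.500: state=(2.642, 0.993)
t=2.750: state=(3.227, 0.955)
t=3.000: state=(3.945, 0.983)
t=3.250: state=(4.766, 1.096)
t=3.500: state=(5.588, 1.333)
t=3.750: state=(6.190, 1.751)
t=4.000: state=(6.250, 2.386)
t=4.250: state=(5.566, 3.149)
t=4.500: state=(4.373, 3.754)
t=4.750: state=(3.199, 3.940)
t=5.000: state=(2.352, 3.719)
t=5.250: state=(1.839, 3.273)
t=5.500: state=(1.566, 2.767)
t=5.750: state=(1.455, 2.294)
t=6.000: state=(1.460, 1.892)
t=6.250: state=(1.561, 1.570)
t=6.500: state=(1.756, 1.322)
t=6.750: state=(2.049, 1.142)
t=6.830: state=(2.166, 1.098)

(x, y) = (2.166, 1.098)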